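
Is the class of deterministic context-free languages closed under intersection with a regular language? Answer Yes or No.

Yes

Run the DPDA and a DFA for the regular language in lock-step (product of the two finite controls, one shared stack, the DFA component advancing only on genuine input moves); the result is still deterministic and accepts when both components accept.
So the deterministic context-free languages are closed under intersection with a regular language.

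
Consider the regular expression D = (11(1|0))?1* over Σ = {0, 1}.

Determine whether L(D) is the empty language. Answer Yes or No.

No

The empty string ε matches the expression, so it belongs to L(D).
Since L(D) contains at least one string, it is not empty.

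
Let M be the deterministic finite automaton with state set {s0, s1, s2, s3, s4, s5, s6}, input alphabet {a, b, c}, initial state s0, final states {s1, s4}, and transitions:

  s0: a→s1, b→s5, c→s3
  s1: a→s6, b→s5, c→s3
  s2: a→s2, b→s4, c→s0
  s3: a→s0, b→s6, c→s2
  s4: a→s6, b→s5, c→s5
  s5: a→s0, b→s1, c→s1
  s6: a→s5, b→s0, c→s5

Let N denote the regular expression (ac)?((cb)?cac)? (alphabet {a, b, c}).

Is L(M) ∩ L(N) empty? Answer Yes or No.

Yes

Converting the expression N to a DFA (subset construction, then merging equivalent states) gives the minimal DFA with states {n0, n1, n2, n3, n4, n5, n6, n7, n8}, start state n0, accepting states {n0, n4, n7} and transitions n0: a→n1, b→n2, c→n3; n1: a→n2, b→n2, c→n4; n2: a→n2, b→n2, c→n2; n3: a→n5, b→n6, c→n2; n4: a→n2, b→n2, c→n3; n5: a→n2, b→n2, c→n7; n6: a→n2, b→n2, c→n8; n7: a→n2, b→n2, c→n2; n8: a→n5, b→n2, c→n2.
Exploring the product automaton M × N from the start pair (s0, n0), following both machines on each input symbol, reaches 19 state pairs: (s0, n0), (s1, n1), (s5, n2), (s3, n3), (s6, n2), (s3, n4), (s0, n2), (s1, n2), (s0, n5), (s6, n6), (s2, n2), (s2, n3), (s3, n2), (s3, n7), (s5, n8), (s4, n2), (s2, n5), (s4, n6), (s0, n7).
M accepts in {s1, s4} and N accepts in {n0, n4, n7}; no reachable pair has both components accepting, so no string drives both machines to acceptance simultaneously and L(M) ∩ L(N) = ∅.
So no string is accepted by both, and the intersection is empty.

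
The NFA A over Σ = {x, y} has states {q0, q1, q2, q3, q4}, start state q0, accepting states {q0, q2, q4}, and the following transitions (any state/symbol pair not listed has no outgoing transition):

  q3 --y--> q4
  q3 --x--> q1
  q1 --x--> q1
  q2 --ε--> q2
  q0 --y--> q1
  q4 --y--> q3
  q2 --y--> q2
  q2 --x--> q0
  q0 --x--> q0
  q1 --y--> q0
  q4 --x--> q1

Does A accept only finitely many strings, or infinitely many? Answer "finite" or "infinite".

infinite

State q0 is reachable from the start and can reach an accepting state, and it lies on the cycle q0 → q0.
Traversing that cycle any number of times yields accepted strings of unbounded length, so the language is infinite.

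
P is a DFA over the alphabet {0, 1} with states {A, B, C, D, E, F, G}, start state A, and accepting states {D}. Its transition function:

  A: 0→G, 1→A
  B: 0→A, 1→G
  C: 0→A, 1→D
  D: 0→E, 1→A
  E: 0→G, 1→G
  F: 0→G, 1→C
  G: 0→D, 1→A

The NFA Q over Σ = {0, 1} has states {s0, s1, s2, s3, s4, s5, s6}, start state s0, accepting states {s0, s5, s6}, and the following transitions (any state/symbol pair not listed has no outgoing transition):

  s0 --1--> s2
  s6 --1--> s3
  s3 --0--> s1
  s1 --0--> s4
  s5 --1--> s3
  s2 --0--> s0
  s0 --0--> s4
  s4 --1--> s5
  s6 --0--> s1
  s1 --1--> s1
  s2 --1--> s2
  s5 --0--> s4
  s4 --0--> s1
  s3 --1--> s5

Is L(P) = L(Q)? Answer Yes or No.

The string 00 is accepted by P but rejected by Q.
So L(P) ≠ L(Q).

No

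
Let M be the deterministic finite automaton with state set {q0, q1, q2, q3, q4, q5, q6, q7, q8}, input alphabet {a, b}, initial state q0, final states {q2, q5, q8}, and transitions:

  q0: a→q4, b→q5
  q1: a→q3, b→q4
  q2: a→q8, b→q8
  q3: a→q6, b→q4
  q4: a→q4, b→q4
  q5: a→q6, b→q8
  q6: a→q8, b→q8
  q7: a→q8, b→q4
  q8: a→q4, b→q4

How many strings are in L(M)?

The useful subgraph on states {q0, q5, q6, q8} is acyclic, so L(M) is finite; the longest accepting path visits 4 useful states, giving maximum string length 3.
Counting accepting paths from q0 by length: 1 of length 1, 1 of length 2, 2 of length 3. Total 4.

4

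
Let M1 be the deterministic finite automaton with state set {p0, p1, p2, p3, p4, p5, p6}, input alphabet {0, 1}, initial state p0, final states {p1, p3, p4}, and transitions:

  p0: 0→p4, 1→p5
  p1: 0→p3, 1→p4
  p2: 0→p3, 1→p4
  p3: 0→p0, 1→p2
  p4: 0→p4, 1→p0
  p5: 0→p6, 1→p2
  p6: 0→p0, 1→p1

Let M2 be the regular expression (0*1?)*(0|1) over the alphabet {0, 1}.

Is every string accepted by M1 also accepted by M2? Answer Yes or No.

Converting the expression M2 to a DFA (subset construction, then merging equivalent states) gives the minimal DFA with states {r0, r1}, start state r0, accepting states {r1} and transitions r0: 0→r1, 1→r1; r1: 0→r1, 1→r1.
Exploring the product automaton M1 × M2 from the start pair (p0, r0), following both machines on each input symbol, reaches 8 state pairs: (p0, r0), (p4, r1), (p5, r1), (p0, r1), (p6, r1), (p2, r1), (p1, r1), (p3, r1).
M1 accepts in {p1, p3, p4} and M2 accepts in {r1}. The reachable pairs whose M1-component is accepting are (p4, r1), (p1, r1), (p3, r1); in each of them the M2-component is accepting too, so the product for L(M1) \ L(M2) (M1-component accepting, M2-component rejecting) has no reachable accepting pair and the difference is empty.
Hence every string in L(M1) is also in L(M2).

Yes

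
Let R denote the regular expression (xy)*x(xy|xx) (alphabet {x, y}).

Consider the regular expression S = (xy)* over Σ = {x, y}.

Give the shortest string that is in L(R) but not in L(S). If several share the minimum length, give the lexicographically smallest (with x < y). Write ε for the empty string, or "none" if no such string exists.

The string xxx is accepted by R but not by S.
No shorter string lies in the difference, and xxx is the lexicographically first length-3 string in L(R) \ L(S).

xxx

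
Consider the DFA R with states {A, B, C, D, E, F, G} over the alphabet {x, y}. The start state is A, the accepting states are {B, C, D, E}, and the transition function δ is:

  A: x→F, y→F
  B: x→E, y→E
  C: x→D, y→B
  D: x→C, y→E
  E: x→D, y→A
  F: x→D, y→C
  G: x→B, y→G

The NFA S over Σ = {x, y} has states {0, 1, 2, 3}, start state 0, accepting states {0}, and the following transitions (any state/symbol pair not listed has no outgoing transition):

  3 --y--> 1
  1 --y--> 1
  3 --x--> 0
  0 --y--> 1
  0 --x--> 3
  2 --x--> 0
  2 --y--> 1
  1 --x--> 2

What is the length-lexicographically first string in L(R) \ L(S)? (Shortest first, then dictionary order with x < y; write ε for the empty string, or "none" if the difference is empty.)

The string xy is accepted by R but not by S.
No shorter string lies in the difference, and xy is the lexicographically first length-2 string in L(R) \ L(S).

xy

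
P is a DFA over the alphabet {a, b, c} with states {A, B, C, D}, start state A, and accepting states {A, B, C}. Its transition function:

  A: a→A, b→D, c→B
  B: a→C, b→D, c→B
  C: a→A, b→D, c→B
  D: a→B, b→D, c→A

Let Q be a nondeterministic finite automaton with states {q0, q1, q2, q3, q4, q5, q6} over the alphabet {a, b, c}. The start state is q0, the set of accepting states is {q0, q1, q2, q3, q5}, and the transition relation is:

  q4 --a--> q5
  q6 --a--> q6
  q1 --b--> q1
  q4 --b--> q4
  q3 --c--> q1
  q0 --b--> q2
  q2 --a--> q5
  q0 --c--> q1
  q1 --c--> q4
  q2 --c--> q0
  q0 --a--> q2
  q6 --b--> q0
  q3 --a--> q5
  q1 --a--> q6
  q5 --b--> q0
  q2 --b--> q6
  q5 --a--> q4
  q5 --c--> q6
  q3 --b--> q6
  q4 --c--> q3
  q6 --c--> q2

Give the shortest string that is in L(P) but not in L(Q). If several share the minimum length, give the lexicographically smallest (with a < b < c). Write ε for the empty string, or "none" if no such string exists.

ca

The string ca is accepted by P but not by Q.
No shorter string lies in the difference, and ca is the lexicographically first length-2 string in L(P) \ L(Q).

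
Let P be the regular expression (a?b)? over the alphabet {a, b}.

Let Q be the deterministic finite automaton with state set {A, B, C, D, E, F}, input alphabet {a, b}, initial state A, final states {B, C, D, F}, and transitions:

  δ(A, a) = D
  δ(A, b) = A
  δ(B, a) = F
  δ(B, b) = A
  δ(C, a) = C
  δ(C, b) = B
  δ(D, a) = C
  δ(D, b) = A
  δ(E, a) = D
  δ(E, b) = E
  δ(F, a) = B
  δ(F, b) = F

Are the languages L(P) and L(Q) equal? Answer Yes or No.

The empty string ε is accepted by P but rejected by Q.
So L(P) ≠ L(Q).

No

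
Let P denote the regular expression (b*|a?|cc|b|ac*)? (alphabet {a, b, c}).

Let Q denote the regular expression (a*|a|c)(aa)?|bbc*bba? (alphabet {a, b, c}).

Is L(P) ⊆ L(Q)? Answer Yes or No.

No

The string b is in L(P) but not in L(Q).
So L(P) ⊄ L(Q).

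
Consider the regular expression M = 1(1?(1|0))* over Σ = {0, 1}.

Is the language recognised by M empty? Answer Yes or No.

No

The string 1 matches the expression, so it belongs to L(M).
Since L(M) contains at least one string, it is not empty.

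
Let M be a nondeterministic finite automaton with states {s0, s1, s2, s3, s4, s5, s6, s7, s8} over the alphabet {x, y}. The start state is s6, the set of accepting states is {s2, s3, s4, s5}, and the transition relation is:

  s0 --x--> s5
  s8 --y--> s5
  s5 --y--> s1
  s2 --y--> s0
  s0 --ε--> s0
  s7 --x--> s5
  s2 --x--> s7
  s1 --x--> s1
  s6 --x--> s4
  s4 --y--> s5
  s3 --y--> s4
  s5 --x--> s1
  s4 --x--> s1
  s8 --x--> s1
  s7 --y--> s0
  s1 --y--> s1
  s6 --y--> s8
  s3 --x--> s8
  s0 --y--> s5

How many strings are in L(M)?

The useful subgraph on states {s4, s5, s6, s8} is acyclic, so L(M) is finite; the longest accepting path visits 3 useful states, giving maximum string length 2.
Counting accepting paths from s6 by length: 1 of length 1, 2 of length 2. Total 3.

3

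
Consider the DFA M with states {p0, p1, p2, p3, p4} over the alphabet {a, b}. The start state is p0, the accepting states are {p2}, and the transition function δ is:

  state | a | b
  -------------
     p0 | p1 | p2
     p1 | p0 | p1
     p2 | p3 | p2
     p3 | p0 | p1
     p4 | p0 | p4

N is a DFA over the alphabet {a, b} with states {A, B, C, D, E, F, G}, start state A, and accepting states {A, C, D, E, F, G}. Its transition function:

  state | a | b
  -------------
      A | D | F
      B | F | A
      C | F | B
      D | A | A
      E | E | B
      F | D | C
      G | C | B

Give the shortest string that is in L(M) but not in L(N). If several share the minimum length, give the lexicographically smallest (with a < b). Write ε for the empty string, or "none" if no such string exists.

bbb

The string bbb is accepted by M but not by N.
No shorter string lies in the difference, and bbb is the lexicographically first length-3 string in L(M) \ L(N).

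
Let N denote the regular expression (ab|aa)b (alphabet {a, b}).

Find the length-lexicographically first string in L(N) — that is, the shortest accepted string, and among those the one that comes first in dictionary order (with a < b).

By inspection of the expression, no string of length less than 3 matches, and aab is the lexicographically first match of length 3.

aab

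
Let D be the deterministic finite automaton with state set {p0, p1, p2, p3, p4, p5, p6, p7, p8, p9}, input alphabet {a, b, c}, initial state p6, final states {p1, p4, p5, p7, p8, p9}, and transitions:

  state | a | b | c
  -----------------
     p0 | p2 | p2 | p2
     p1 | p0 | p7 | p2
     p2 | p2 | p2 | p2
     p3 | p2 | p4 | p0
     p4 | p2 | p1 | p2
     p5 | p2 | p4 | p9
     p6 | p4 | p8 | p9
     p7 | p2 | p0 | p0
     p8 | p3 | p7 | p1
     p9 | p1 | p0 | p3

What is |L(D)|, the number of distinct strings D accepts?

16

The useful subgraph on states {p1, p3, p4, p6, p7, p8, p9} is acyclic, so L(D) is finite; the longest accepting path visits 6 useful states, giving maximum string length 5.
Counting accepting paths from p6 by length: 3 of length 1, 4 of length 2, 5 of length 3, 2 of length 4, 2 of length 5. Total 16.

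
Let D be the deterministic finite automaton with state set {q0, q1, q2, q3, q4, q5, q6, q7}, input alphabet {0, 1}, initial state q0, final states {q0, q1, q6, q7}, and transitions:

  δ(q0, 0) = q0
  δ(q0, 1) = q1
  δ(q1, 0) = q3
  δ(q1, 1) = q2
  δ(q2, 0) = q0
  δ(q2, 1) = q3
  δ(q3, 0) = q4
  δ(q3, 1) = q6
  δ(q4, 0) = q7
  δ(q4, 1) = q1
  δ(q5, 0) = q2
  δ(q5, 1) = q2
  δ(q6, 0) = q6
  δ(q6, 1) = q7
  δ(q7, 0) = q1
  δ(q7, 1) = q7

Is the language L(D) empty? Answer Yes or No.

No

The empty string ε is accepted: the run q0 ends in the accepting state q0.
Since at least one string is accepted, L(D) is not empty.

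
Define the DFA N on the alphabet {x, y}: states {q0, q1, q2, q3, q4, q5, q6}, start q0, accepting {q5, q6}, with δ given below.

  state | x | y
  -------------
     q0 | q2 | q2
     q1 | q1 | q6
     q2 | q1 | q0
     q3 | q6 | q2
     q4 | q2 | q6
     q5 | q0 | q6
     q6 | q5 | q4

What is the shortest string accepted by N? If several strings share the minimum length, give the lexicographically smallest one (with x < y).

xxy

A breadth-first search from q0 reaches an accepting state first via the path q0 → q2 → q1 → q6 on input xxy.
No string of length < 3 is accepted (BFS exhausts all shorter strings without reaching an accepting state), and xxy is the lexicographically least accepting string of length 3.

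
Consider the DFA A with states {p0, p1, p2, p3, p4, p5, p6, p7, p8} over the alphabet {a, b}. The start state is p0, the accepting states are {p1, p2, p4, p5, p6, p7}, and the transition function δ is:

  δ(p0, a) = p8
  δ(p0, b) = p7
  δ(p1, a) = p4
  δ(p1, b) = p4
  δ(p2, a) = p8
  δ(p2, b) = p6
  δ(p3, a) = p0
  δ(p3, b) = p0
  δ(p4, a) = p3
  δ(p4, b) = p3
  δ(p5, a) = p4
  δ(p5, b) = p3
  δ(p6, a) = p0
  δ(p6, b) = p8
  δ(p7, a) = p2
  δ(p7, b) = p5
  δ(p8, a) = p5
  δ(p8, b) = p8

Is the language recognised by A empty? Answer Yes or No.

The string b is accepted: the run p0 → p7 ends in the accepting state p7.
Since at least one string is accepted, L(A) is not empty.

No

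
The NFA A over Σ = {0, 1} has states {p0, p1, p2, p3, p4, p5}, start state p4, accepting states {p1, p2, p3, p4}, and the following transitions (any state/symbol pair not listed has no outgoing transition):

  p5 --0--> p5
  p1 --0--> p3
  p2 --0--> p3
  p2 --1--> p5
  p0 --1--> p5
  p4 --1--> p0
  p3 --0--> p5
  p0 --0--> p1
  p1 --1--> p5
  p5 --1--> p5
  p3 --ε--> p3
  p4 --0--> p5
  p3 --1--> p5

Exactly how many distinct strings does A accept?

3

The useful subgraph on states {p0, p1, p3, p4} is acyclic, so L(A) is finite; the longest accepting path visits 4 useful states, giving maximum string length 3.
Counting accepting paths from p4 by length: 1 of length 0, 1 of length 2, 1 of length 3. Total 3.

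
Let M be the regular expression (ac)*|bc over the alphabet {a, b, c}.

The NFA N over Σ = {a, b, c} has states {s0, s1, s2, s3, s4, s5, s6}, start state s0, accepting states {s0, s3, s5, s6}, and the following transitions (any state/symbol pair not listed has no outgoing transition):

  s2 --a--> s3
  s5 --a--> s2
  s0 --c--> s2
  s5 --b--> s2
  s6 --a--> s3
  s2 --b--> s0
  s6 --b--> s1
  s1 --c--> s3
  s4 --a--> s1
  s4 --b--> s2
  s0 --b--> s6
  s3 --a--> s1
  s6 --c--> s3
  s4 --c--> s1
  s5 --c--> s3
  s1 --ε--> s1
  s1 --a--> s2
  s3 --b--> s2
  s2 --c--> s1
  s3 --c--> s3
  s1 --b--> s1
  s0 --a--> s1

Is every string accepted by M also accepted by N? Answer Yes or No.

Converting the expression M to a DFA (subset construction, then merging equivalent states) gives the minimal DFA with states {m0, m1, m2, m3, m4, m5}, start state m0, accepting states {m0, m4, m5} and transitions m0: a→m1, b→m2, c→m3; m1: a→m3, b→m3, c→m4; m2: a→m3, b→m3, c→m5; m3: a→m3, b→m3, c→m3; m4: a→m1, b→m3, c→m3; m5: a→m3, b→m3, c→m3.
Exploring the product automaton M × N from the start pair (m0, s0), following both machines on each input symbol, reaches 10 state pairs: (m0, s0), (m1, s1), (m2, s6), (m3, s2), (m3, s1), (m4, s3), (m3, s3), (m5, s3), (m3, s0), (m3, s6).
M accepts in {m0, m4, m5} and N accepts in {s0, s3, s5, s6}. The reachable pairs whose M-component is accepting are (m0, s0), (m4, s3), (m5, s3); in each of them the N-component is accepting too, so the product for L(M) \ L(N) (M-component accepting, N-component rejecting) has no reachable accepting pair and the difference is empty.
Hence every string in L(M) is also in L(N).

Yes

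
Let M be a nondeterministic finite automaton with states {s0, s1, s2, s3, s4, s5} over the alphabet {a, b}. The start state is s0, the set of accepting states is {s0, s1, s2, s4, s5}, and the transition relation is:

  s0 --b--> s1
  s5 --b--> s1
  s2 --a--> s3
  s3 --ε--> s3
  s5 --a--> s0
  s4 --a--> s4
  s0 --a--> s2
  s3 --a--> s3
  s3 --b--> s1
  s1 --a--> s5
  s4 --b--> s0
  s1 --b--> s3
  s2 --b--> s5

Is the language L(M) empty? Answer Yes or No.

No

The empty string ε is accepted: the run s0 ends in the accepting state s0.
Since at least one string is accepted, L(M) is not empty.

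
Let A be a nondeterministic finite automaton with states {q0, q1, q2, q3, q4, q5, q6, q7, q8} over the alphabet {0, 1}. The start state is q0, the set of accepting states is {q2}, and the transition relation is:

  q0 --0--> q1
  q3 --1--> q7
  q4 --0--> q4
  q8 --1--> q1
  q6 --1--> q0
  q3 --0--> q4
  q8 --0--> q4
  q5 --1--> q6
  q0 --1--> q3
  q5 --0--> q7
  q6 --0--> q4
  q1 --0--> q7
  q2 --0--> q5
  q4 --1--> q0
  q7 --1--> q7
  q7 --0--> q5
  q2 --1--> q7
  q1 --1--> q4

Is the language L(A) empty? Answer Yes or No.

The states reachable from the start state are {q0, q1, q3, q4, q5, q6, q7}.
None of the accepting states {q2} is reachable, so no string is accepted and L(A) = ∅.

Yes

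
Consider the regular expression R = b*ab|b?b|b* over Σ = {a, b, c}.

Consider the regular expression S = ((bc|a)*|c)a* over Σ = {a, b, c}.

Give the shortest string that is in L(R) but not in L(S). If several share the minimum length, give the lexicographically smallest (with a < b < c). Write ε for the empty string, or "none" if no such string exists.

The string b is accepted by R but not by S.
No shorter string lies in the difference, and b is the lexicographically first length-1 string in L(R) \ L(S).

b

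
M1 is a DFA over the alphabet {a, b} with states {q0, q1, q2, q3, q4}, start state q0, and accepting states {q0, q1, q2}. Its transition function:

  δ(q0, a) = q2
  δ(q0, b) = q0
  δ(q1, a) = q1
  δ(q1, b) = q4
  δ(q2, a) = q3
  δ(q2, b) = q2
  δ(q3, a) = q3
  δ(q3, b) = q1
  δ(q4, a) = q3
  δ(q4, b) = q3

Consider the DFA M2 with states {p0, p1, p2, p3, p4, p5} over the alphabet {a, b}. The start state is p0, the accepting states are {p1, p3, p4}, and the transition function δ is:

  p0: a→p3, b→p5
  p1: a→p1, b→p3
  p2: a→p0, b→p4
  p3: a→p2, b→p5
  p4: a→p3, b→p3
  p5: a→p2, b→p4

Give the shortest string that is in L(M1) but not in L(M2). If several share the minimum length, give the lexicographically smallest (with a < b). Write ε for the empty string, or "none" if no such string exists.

The empty string ε is accepted by M1 but not by M2.
Since ε is the unique shortest string, it is the required witness.

ε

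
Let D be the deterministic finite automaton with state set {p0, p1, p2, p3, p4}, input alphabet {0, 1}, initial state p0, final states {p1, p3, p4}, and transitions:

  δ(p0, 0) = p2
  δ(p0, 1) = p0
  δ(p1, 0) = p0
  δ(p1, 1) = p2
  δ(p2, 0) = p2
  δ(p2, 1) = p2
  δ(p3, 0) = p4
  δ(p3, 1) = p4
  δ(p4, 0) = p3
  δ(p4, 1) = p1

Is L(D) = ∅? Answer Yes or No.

The states reachable from the start state are {p0, p2}.
None of the accepting states {p1, p3, p4} is reachable, so no string is accepted and L(D) = ∅.

Yes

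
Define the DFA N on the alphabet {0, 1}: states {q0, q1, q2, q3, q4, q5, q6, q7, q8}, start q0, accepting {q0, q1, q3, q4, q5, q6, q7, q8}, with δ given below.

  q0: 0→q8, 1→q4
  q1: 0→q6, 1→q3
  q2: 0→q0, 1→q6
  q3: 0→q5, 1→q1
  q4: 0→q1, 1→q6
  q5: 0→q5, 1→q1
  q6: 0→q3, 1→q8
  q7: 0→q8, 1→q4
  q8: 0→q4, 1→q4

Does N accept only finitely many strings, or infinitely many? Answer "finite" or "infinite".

infinite

State q1 is reachable from the start and can reach an accepting state, and it lies on the cycle q1 → q3 → q1.
Traversing that cycle any number of times yields accepted strings of unbounded length, so the language is infinite.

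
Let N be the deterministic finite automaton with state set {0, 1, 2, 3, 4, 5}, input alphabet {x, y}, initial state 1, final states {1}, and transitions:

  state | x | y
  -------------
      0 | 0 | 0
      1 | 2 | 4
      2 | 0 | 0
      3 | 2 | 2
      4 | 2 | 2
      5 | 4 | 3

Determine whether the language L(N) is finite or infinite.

The useful states (reachable from 1 and able to reach an accepting state) are {1}.
Restricted to these states the transition graph has no cycle, so every accepting path has bounded length and L is finite.

finite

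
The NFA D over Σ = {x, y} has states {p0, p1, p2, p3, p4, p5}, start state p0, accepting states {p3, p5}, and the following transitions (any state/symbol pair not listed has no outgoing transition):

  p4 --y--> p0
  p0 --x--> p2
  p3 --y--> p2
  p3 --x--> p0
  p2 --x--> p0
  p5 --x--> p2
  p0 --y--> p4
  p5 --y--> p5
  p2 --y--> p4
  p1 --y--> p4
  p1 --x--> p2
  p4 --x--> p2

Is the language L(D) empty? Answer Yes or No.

The states reachable from the start state are {p0, p2, p4}.
None of the accepting states {p3, p5} is reachable, so no string is accepted and L(D) = ∅.

Yes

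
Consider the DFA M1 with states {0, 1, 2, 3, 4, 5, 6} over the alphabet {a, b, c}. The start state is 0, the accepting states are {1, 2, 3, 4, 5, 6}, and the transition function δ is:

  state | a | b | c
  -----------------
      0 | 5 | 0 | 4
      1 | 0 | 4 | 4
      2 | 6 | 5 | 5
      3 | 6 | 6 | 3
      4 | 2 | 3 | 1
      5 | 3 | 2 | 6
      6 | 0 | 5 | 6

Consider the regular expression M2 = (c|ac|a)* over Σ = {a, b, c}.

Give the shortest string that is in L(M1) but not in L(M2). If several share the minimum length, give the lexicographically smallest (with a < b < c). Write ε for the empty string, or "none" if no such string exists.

The string ab is accepted by M1 but not by M2.
No shorter string lies in the difference, and ab is the lexicographically first length-2 string in L(M1) \ L(M2).

ab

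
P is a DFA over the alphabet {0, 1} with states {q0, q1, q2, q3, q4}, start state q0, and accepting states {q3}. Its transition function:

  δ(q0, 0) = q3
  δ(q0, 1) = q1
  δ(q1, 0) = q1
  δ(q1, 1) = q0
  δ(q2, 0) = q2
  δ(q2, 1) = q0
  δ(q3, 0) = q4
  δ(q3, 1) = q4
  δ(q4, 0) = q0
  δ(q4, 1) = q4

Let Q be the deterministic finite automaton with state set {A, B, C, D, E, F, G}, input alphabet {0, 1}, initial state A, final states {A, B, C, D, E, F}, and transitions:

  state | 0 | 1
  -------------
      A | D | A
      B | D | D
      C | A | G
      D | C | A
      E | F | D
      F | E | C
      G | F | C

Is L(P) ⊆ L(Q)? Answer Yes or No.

Exploring the product automaton P × Q from the start pair (q0, A), following both machines on each input symbol, reaches 23 state pairs: (q0, A), (q3, D), (q1, A), (q4, C), (q4, A), (q1, D), (q4, G), (q0, D), (q1, C), (q0, F), (q3, C), (q0, G), (q3, E), (q3, F), (q4, F), (q4, D), (q4, E), (q0, E), (q0, C), (q3, A), (q1, G), (q1, F), (q1, E).
P accepts in {q3} and Q accepts in {A, B, C, D, E, F}. The reachable pairs whose P-component is accepting are (q3, D), (q3, C), (q3, E), (q3, F), (q3, A); in each of them the Q-component is accepting too, so the product for L(P) \ L(Q) (P-component accepting, Q-component rejecting) has no reachable accepting pair and the difference is empty.
Hence every string in L(P) is also in L(Q).

Yes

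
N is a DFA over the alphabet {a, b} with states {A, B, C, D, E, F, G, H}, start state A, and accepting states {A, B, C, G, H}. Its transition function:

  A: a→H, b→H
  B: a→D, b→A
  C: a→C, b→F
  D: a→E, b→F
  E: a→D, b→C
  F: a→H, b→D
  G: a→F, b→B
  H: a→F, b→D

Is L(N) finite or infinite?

infinite

State C is reachable from the start and can reach an accepting state, and it lies on the cycle C → C.
Traversing that cycle any number of times yields accepted strings of unbounded length, so the language is infinite.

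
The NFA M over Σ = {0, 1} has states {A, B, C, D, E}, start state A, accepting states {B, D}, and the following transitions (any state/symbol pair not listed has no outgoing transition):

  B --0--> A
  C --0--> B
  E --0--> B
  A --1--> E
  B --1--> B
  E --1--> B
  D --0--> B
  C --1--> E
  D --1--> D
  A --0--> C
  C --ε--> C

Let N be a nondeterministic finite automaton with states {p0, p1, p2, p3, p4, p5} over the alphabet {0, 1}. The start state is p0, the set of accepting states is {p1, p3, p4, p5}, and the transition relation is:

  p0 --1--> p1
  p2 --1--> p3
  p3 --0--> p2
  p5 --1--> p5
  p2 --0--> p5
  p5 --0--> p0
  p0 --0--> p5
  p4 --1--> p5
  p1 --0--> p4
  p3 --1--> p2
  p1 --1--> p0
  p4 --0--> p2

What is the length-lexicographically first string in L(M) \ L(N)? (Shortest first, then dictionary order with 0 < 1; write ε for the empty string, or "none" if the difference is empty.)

The string 00 is accepted by M but not by N.
No shorter string lies in the difference, and 00 is the lexicographically first length-2 string in L(M) \ L(N).

00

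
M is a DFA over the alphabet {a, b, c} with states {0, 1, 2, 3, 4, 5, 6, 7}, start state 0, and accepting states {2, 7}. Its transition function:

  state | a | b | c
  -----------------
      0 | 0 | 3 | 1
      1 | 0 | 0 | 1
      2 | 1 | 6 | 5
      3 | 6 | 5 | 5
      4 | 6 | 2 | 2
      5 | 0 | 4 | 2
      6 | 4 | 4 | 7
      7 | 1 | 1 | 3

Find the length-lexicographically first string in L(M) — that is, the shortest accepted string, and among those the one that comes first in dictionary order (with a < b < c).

bac

A breadth-first search from 0 reaches an accepting state first via the path 0 → 3 → 6 → 7 on input bac.
No string of length < 3 is accepted (BFS exhausts all shorter strings without reaching an accepting state), and bac is the lexicographically least accepting string of length 3.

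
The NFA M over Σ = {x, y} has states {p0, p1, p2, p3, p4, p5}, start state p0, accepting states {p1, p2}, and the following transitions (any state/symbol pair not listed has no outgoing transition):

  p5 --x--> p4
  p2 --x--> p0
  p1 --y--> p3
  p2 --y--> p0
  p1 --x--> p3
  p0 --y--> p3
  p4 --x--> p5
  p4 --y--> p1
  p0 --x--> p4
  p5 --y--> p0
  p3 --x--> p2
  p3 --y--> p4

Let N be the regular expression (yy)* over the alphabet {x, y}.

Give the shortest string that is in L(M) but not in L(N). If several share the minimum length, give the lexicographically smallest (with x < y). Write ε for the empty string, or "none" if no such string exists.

xy

The string xy is accepted by M but not by N.
No shorter string lies in the difference, and xy is the lexicographically first length-2 string in L(M) \ L(N).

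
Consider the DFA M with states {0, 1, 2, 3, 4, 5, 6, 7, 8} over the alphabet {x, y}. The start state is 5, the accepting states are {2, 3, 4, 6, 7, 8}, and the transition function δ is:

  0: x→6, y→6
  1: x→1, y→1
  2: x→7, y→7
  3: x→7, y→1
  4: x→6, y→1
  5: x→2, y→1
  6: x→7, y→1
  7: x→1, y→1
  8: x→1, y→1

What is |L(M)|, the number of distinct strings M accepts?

3

The useful subgraph on states {2, 5, 7} is acyclic, so L(M) is finite; the longest accepting path visits 3 useful states, giving maximum string length 2.
Counting accepting paths from 5 by length: 1 of length 1, 2 of length 2. Total 3.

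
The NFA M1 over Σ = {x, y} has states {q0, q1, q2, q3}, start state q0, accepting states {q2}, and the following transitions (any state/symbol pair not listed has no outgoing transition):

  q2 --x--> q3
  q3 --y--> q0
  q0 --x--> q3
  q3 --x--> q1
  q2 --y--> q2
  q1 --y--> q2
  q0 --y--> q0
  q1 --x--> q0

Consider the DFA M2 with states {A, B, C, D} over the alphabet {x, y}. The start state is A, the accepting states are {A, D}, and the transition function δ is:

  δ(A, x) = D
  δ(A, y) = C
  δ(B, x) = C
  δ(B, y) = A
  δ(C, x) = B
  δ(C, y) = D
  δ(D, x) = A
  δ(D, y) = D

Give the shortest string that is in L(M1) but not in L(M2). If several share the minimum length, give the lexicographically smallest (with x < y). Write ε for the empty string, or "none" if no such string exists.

xxy

The string xxy is accepted by M1 but not by M2.
No shorter string lies in the difference, and xxy is the lexicographically first length-3 string in L(M1) \ L(M2).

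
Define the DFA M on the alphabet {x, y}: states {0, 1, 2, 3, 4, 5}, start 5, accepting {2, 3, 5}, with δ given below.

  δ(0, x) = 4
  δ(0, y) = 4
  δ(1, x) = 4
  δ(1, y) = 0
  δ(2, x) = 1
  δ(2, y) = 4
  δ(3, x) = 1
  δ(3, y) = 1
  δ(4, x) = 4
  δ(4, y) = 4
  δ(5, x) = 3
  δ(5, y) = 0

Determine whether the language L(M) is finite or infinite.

finite

The useful states (reachable from 5 and able to reach an accepting state) are {3, 5}.
Restricted to these states the transition graph has no cycle, so every accepting path has bounded length and L is finite.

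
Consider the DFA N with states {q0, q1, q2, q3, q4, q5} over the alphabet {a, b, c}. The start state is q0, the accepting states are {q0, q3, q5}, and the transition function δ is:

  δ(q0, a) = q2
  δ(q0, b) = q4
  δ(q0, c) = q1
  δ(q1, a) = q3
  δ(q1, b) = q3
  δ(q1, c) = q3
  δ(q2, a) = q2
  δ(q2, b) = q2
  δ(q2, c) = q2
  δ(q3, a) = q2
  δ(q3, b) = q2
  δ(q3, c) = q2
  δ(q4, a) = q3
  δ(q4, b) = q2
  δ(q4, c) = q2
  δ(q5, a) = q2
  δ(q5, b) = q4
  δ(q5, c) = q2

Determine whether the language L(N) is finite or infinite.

The useful states (reachable from q0 and able to reach an accepting state) are {q0, q1, q3, q4}.
Restricted to these states the transition graph has no cycle, so every accepting path has bounded length and L is finite.

finite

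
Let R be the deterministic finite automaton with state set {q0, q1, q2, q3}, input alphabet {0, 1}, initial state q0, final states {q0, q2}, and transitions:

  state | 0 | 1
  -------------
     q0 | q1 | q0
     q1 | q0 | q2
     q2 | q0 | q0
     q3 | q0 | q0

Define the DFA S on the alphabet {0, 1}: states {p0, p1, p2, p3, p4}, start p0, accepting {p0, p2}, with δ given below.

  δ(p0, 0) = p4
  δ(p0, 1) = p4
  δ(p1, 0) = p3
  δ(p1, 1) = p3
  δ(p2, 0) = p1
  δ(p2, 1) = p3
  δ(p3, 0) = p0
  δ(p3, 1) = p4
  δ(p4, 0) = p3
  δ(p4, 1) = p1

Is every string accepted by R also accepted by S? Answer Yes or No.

No

The string 1 is in L(R) but not in L(S).
So L(R) ⊄ L(S).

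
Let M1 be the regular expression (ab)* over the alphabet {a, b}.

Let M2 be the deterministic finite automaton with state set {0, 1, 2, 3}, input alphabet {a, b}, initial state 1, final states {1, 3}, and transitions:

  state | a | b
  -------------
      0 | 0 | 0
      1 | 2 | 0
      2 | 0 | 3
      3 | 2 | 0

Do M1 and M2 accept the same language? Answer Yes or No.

Converting the expression M1 to a DFA (subset construction, then merging equivalent states) gives the minimal DFA with states {r0, r1, r2}, start state r0, accepting states {r0} and transitions r0: a→r1, b→r2; r1: a→r2, b→r0; r2: a→r2, b→r2.
Exploring the product automaton M1 × M2 from the start pair (r0, 1), following both machines on each input symbol, reaches 4 state pairs: (r0, 1), (r1, 2), (r2, 0), (r0, 3).
M1 accepts in {r0} and M2 accepts in {1, 3}. In every reachable pair the two components are either both accepting — (r0, 1), (r0, 3) — or both non-accepting, so no string is accepted by exactly one of the machines: L(M1) \ L(M2) and L(M2) \ L(M1) are both empty.
Hence every string is accepted by M1 iff it is accepted by M2, and the two languages coincide.

Yes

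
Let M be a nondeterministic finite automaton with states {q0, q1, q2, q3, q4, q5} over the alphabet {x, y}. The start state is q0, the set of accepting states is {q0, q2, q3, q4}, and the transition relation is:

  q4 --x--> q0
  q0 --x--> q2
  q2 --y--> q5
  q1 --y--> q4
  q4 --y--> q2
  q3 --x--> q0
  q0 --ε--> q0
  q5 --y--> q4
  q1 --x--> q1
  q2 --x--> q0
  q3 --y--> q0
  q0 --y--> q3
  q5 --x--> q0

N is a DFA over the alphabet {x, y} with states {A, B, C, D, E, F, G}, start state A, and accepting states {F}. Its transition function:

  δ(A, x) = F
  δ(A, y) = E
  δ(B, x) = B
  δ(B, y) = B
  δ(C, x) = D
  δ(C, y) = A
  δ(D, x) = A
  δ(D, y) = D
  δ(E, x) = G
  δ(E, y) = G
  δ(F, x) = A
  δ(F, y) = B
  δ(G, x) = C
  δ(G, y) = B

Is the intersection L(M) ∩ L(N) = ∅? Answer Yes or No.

The string x is accepted by both M and N.
Hence L(M) ∩ L(N) ≠ ∅.

No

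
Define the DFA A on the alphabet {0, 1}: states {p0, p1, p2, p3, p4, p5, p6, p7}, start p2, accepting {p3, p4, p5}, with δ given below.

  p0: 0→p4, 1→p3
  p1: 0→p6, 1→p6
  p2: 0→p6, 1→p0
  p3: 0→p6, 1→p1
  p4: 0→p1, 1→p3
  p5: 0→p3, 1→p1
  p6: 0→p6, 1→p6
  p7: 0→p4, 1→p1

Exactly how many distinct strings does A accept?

The useful subgraph on states {p0, p2, p3, p4} is acyclic, so L(A) is finite; the longest accepting path visits 4 useful states, giving maximum string length 3.
Counting accepting paths from p2 by length: 2 of length 2, 1 of length 3. Total 3.

3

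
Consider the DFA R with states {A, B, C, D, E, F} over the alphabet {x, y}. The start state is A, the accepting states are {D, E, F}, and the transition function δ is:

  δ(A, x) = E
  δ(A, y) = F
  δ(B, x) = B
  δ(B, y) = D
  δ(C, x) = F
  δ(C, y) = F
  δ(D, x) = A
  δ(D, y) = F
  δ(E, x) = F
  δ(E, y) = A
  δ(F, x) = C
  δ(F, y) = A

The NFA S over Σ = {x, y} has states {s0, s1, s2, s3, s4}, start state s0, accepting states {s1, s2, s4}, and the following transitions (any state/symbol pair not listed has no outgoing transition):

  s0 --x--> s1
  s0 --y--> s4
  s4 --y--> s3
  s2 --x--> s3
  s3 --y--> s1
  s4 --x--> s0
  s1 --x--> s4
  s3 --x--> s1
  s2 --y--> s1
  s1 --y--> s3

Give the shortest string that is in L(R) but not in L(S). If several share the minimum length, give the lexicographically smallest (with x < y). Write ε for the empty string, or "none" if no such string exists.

The string xyyxx is accepted by R but not by S.
No shorter string lies in the difference, and xyyxx is the lexicographically first length-5 string in L(R) \ L(S).

xyyxx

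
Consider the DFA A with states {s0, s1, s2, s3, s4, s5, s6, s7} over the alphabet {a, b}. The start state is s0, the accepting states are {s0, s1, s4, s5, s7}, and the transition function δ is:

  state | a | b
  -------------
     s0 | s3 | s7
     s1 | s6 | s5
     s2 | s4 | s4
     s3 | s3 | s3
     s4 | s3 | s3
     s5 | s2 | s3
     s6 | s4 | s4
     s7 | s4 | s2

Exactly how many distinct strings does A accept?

5

The useful subgraph on states {s0, s2, s4, s7} is acyclic, so L(A) is finite; the longest accepting path visits 4 useful states, giving maximum string length 3.
Counting accepting paths from s0 by length: 1 of length 0, 1 of length 1, 1 of length 2, 2 of length 3. Total 5.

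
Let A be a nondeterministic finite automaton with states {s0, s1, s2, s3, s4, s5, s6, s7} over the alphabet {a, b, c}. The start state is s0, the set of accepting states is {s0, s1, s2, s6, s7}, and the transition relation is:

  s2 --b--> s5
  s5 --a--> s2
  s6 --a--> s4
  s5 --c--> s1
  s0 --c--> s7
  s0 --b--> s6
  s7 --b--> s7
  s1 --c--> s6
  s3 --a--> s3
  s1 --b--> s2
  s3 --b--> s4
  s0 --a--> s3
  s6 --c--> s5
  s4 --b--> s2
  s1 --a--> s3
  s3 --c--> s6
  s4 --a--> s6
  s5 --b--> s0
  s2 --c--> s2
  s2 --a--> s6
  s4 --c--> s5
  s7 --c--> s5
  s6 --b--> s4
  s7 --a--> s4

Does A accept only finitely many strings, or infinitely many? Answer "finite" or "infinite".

State s3 is reachable from the start and can reach an accepting state, and it lies on the cycle s3 → s3.
Traversing that cycle any number of times yields accepted strings of unbounded length, so the language is infinite.

infinite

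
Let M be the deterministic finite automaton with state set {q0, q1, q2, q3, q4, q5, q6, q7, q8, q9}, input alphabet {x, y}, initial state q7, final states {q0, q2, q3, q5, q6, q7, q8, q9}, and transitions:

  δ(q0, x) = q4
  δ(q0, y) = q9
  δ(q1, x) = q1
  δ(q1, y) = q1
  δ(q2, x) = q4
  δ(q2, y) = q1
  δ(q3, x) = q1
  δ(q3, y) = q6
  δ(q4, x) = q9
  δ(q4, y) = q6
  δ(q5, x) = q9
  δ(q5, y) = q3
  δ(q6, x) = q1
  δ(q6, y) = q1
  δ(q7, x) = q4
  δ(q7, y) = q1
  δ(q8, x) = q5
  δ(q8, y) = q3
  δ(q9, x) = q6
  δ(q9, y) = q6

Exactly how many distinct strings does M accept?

5

The useful subgraph on states {q4, q6, q7, q9} is acyclic, so L(M) is finite; the longest accepting path visits 4 useful states, giving maximum string length 3.
Counting accepting paths from q7 by length: 1 of length 0, 2 of length 2, 2 of length 3. Total 5.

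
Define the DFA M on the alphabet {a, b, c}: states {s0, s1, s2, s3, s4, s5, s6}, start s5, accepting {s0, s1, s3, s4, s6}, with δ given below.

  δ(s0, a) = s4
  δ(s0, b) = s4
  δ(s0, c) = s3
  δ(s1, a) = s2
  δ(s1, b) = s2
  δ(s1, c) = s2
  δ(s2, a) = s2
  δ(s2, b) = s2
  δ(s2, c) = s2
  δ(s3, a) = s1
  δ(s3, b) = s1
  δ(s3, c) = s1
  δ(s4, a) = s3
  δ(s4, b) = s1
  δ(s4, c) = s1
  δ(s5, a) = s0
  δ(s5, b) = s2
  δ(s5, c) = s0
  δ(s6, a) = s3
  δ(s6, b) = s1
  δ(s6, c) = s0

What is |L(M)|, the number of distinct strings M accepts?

38

The useful subgraph on states {s0, s1, s3, s4, s5} is acyclic, so L(M) is finite; the longest accepting path visits 5 useful states, giving maximum string length 4.
Counting accepting paths from s5 by length: 2 of length 1, 6 of length 2, 18 of length 3, 12 of length 4. Total 38.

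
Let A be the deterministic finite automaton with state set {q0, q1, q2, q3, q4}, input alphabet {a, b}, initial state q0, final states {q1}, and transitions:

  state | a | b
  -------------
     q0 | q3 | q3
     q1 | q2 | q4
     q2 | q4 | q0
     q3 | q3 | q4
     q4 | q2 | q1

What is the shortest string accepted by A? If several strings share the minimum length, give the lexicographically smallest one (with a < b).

A breadth-first search from q0 reaches an accepting state first via the path q0 → q3 → q4 → q1 on input abb.
No string of length < 3 is accepted (BFS exhausts all shorter strings without reaching an accepting state), and abb is the lexicographically least accepting string of length 3.

abb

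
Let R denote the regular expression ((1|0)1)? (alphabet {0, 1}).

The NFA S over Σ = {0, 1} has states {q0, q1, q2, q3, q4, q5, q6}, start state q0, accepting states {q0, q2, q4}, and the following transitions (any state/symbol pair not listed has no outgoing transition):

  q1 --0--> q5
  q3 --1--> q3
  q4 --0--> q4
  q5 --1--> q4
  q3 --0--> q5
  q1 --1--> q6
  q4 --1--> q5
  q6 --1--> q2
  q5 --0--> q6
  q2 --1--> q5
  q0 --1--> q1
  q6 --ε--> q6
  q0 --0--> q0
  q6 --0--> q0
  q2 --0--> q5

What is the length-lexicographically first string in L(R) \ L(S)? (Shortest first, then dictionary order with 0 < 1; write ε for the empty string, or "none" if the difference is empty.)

The string 01 is accepted by R but not by S.
No shorter string lies in the difference, and 01 is the lexicographically first length-2 string in L(R) \ L(S).

01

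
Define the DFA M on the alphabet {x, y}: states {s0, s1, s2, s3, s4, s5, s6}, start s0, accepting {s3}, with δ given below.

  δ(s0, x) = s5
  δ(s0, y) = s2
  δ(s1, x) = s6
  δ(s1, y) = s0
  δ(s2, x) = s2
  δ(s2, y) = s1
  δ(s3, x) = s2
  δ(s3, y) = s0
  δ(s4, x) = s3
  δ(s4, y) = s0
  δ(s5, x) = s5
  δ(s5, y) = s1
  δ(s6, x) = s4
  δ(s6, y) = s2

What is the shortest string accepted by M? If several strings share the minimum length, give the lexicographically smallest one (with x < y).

A breadth-first search from s0 reaches an accepting state first via the path s0 → s5 → s1 → s6 → s4 → s3 on input xyxxx.
No string of length < 5 is accepted (BFS exhausts all shorter strings without reaching an accepting state), and xyxxx is the lexicographically least accepting string of length 5.

xyxxx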